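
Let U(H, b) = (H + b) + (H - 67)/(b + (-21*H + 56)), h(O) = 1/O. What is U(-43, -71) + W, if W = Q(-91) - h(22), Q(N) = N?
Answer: -1002047/4884 ≈ -205.17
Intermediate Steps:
W = -2003/22 (W = -91 - 1/22 = -2003/22 ≈ -91.045)
U(H, b) = H + b + (-67 + H)/(56 + b - 21*H) (U(H, b) = (H + b) + (-67 + H)/(b + (56 - 21*H)) = (H + b) + (-67 + H)/(56 + b - 21*H) = H + b + (-67 + H)/(56 + b - 21*H))
U(-43, -71) + W = (-67 + (-71)**2 - 21*(-43)**2 + 56*(-71) + 57*(-43) - 20*(-43)*(-71))/(56 - 71 - 21*(-43)) - 2003/22 = (-67 + 5041 - 21*1849 - 3976 - 2451 - 61060)/(56 - 71 + 903) - 2003/22 = (-67 + 5041 - 38829 - 3976 - 2451 - 61060)/888 - 2003/22 = (1/888)*(-101342) - 2003/22 = -50671/444 - 2003/22 = -1002047/4884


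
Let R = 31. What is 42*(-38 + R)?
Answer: -294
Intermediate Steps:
42*(-38 + R) = 42*(-38 + 31) = 42*(-7) = -294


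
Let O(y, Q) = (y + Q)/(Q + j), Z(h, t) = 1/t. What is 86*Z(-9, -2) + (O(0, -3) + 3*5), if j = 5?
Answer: -59/2 ≈ -29.500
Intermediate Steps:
O(y, Q) = (Q + y)/(5 + Q) (O(y, Q) = (y + Q)/(Q + 5) = (Q + y)/(5 + Q))
86*Z(-9, -2) + (O(0, -3) + 3*5) = 86/(-2) + ((-3 + 0)/(5 - 3) + 3*5) = 86*(-1/2) + (-3/2 + 15) = -43 + ((1/2)*(-3) + 15) = -43 + (-3/2 + 15) = -43 + 27/2 = -59/2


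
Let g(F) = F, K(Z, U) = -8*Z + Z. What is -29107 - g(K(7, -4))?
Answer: -29058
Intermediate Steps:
K(Z, U) = -7*Z
-29107 - g(K(7, -4)) = -29107 - (-7)*7 = -29107 - 1*(-49) = -29107 + 49 = -29058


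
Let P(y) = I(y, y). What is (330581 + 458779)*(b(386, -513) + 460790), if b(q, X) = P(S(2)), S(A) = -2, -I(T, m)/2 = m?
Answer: 363732351840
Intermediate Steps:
I(T, m) = -2*m
P(y) = -2*y
b(q, X) = 4 (b(q, X) = -2*(-2) = 4)
(330581 + 458779)*(b(386, -513) + 460790) = (330581 + 458779)*(4 + 460790) = 789360*460794 = 363732351840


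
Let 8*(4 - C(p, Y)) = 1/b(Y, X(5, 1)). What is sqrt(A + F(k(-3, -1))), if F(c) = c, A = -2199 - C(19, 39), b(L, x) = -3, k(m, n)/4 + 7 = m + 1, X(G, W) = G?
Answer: I*sqrt(322422)/12 ≈ 47.318*I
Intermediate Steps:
k(m, n) = -24 + 4*m (k(m, n) = -28 + 4*(m + 1) = -28 + 4*(1 + m) = -28 + (4 + 4*m) = -24 + 4*m)
C(p, Y) = 97/24 (C(p, Y) = 4 - 1/8/(-3) = 4 - 1/8*(-1/3) = 4 + 1/24 = 97/24)
A = -52873/24 (A = -2199 - 1*97/24 = -2199 - 97/24 = -52873/24 ≈ -2203.0)
sqrt(A + F(k(-3, -1))) = sqrt(-52873/24 + (-24 + 4*(-3))) = sqrt(-52873/24 + (-24 - 12)) = sqrt(-52873/24 - 36) = sqrt(-53737/24) = I*sqrt(322422)/12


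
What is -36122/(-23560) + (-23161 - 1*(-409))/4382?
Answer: -94437629/25809980 ≈ -3.6590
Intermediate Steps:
-36122/(-23560) + (-23161 - 1*(-409))/4382 = -36122*(-1/23560) + (-23161 + 409)*(1/4382) = 18061/11780 - 22752*1/4382 = 18061/11780 - 11376/2191 = -94437629/25809980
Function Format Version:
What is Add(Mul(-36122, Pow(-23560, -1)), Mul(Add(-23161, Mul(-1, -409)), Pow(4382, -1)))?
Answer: Rational(-94437629, 25809980) ≈ -3.6590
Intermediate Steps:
Add(Mul(-36122, Pow(-23560, -1)), Mul(Add(-23161, Mul(-1, -409)), Pow(4382, -1))) = Add(Mul(-36122, Rational(-1, 23560)), Mul(Add(-23161, 409), Rational(1, 4382))) = Add(Rational(18061, 11780), Mul(-22752, Rational(1, 4382))) = Add(Rational(18061, 11780), Rational(-11376, 2191)) = Rational(-94437629, 25809980)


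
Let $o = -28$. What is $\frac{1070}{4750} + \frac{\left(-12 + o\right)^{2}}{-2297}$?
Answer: $- \frac{514221}{1091075} \approx -0.4713$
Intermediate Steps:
$\frac{1070}{4750} + \frac{\left(-12 + o\right)^{2}}{-2297} = \frac{1070}{4750} + \frac{\left(-12 - 28\right)^{2}}{-2297} = 1070 \cdot \frac{1}{4750} + \left(-40\right)^{2} \left(- \frac{1}{2297}\right) = \frac{107}{475} + 1600 \left(- \frac{1}{2297}\right) = \frac{107}{475} - \frac{1600}{2297} = - \frac{514221}{1091075}$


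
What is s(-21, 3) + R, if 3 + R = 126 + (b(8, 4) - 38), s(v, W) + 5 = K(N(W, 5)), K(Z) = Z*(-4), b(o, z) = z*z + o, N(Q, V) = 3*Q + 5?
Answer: 48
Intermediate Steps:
N(Q, V) = 5 + 3*Q
b(o, z) = o + z**2 (b(o, z) = z**2 + o = o + z**2)
K(Z) = -4*Z
s(v, W) = -25 - 12*W (s(v, W) = -5 - 4*(5 + 3*W) = -5 + (-20 - 12*W) = -25 - 12*W)
R = 109 (R = -3 + (126 + ((8 + 4**2) - 38)) = -3 + (126 + ((8 + 16) - 38)) = -3 + (126 + (24 - 38)) = -3 + (126 - 14) = -3 + 112 = 109)
s(-21, 3) + R = (-25 - 12*3) + 109 = (-25 - 36) + 109 = -61 + 109 = 48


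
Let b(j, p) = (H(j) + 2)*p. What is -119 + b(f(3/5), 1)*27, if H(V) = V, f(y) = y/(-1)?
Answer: -406/5 ≈ -81.200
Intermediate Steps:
f(y) = -y (f(y) = y*(-1) = -y)
b(j, p) = p*(2 + j) (b(j, p) = (j + 2)*p = (2 + j)*p = p*(2 + j))
-119 + b(f(3/5), 1)*27 = -119 + (1*(2 - 3/5))*27 = -119 + (1*(7/5))*27 = -119 + (7/5)*27 = -119 + 189/5 = -406/5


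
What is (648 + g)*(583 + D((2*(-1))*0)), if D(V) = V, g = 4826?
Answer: 3191342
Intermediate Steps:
(648 + g)*(583 + D((2*(-1))*0)) = (648 + 4826)*(583 + (2*(-1))*0) = 5474*(583 - 2*0) = 5474*(583 + 0) = 5474*583 = 3191342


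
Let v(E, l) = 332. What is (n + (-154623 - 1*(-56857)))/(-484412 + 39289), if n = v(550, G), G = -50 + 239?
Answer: 97434/445123 ≈ 0.21889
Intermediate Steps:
G = 189
n = 332
(n + (-154623 - 1*(-56857)))/(-484412 + 39289) = (332 + (-154623 - 1*(-56857)))/(-484412 + 39289) = (332 + (-154623 + 56857))/(-445123) = (332 - 97766)*(-1/445123) = -97434*(-1/445123) = 97434/445123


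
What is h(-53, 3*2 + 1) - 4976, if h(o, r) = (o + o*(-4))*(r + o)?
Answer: -12290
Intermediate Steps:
h(o, r) = -3*o*(o + r) (h(o, r) = (o - 4*o)*(o + r) = (-3*o)*(o + r) = -3*o*(o + r))
h(-53, 3*2 + 1) - 4976 = -3*(-53)*(-53 + (3*2 + 1)) - 4976 = -3*(-53)*(-53 + (6 + 1)) - 4976 = -3*(-53)*(-53 + 7) - 4976 = -3*(-53)*(-46) - 4976 = -7314 - 4976 = -12290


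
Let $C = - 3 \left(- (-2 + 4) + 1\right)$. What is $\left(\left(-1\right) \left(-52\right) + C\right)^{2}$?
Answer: $3025$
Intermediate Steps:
$C = 3$ ($C = - 3 \left(\left(-1\right) 2 + 1\right) = - 3 \left(-2 + 1\right) = \left(-3\right) \left(-1\right) = 3$)
$\left(\left(-1\right) \left(-52\right) + C\right)^{2} = \left(\left(-1\right) \left(-52\right) + 3\right)^{2} = \left(52 + 3\right)^{2} = 55^{2} = 3025$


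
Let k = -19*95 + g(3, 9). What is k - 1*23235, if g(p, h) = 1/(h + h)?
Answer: -450719/18 ≈ -25040.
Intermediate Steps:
g(p, h) = 1/(2*h)
k = -32489/18 (k = -19*95 + (½)/9 = -1805 + (½)*(⅑) = -1805 + 1/18 = -32489/18 ≈ -1804.9)
k - 1*23235 = -32489/18 - 1*23235 = -32489/18 - 23235 = -450719/18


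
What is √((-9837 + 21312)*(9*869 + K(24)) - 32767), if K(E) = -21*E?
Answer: 172*√2837 ≈ 9161.3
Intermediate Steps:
√((-9837 + 21312)*(9*869 + K(24)) - 32767) = √((-9837 + 21312)*(9*869 - 21*24) - 32767) = √(11475*(7821 - 504) - 32767) = √(11475*7317 - 32767) = √(83962575 - 32767) = √83929808 = 172*√2837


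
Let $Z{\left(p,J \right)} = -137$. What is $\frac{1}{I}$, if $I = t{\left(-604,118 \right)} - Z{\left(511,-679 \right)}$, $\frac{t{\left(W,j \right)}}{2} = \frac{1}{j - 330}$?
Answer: $\frac{106}{14521} \approx 0.0072998$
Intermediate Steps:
$t{\left(W,j \right)} = \frac{2}{-330 + j}$ ($t{\left(W,j \right)} = \frac{2}{j - 330} = \frac{2}{-330 + j}$)
$I = \frac{14521}{106}$ ($I = \frac{2}{-330 + 118} - -137 = \frac{2}{-212} + 137 = 2 \left(- \frac{1}{212}\right) + 137 = - \frac{1}{106} + 137 = \frac{14521}{106} \approx 136.99$)
$\frac{1}{I} = \frac{1}{\frac{14521}{106}} = \frac{106}{14521}$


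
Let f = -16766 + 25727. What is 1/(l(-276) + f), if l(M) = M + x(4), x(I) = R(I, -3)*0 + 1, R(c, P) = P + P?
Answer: 1/8686 ≈ 0.00011513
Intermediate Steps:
R(c, P) = 2*P
f = 8961
x(I) = 1 (x(I) = (2*(-3))*0 + 1 = -6*0 + 1 = 0 + 1 = 1)
l(M) = 1 + M (l(M) = M + 1 = 1 + M)
1/(l(-276) + f) = 1/((1 - 276) + 8961) = 1/(-275 + 8961) = 1/8686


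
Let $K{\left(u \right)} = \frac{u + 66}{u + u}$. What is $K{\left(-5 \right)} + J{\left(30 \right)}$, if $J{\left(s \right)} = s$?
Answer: $\frac{239}{10} \approx 23.9$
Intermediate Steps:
$K{\left(u \right)} = \frac{66 + u}{2 u}$
$K{\left(-5 \right)} + J{\left(30 \right)} = \frac{66 - 5}{2 \left(-5\right)} + 30 = \frac{1}{2} \left(- \frac{1}{5}\right) 61 + 30 = - \frac{61}{10} + 30 = \frac{239}{10}$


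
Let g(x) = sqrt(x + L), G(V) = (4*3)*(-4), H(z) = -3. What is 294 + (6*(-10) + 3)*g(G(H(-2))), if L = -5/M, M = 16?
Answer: 294 - 57*I*sqrt(773)/4 ≈ 294.0 - 396.19*I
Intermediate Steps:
L = -5/16 ≈ -0.31250
G(V) = -48 (G(V) = 12*(-4) = -48)
g(x) = sqrt(-5/16 + x) (g(x) = sqrt(x - 5/16) = sqrt(-5/16 + x))
294 + (6*(-10) + 3)*g(G(H(-2))) = 294 + (6*(-10) + 3)*(sqrt(-5 + 16*(-48))/4) = 294 + (-60 + 3)*(sqrt(-5 - 768)/4) = 294 - 57*sqrt(-773)/4 = 294 - 57*I*sqrt(773)/4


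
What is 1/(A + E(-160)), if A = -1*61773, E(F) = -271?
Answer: -1/62044 ≈ -1.6118e-5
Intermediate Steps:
A = -61773
1/(A + E(-160)) = 1/(-61773 - 271) = 1/(-62044) = -1/62044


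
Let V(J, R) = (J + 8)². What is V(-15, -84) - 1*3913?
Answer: -3864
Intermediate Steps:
V(J, R) = (8 + J)²
V(-15, -84) - 1*3913 = (8 - 15)² - 1*3913 = (-7)² - 3913 = 49 - 3913 = -3864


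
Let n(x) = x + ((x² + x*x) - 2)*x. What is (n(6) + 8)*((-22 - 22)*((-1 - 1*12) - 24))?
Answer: 706552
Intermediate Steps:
n(x) = x + x*(-2 + 2*x²) (n(x) = x + ((x² + x²) - 2)*x = x + (2*x² - 2)*x = x + (-2 + 2*x²)*x = x + x*(-2 + 2*x²))
(n(6) + 8)*((-22 - 22)*((-1 - 1*12) - 24)) = ((-1*6 + 2*6³) + 8)*((-22 - 22)*((-1 - 1*12) - 24)) = ((-6 + 2*216) + 8)*(-44*((-1 - 12) - 24)) = ((-6 + 432) + 8)*(-44*(-13 - 24)) = (426 + 8)*(-44*(-37)) = 434*1628 = 706552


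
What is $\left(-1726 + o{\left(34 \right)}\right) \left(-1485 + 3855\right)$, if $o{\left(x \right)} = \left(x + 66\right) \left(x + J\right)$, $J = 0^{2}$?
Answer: $3967380$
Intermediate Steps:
$J = 0$
$o{\left(x \right)} = x \left(66 + x\right)$ ($o{\left(x \right)} = \left(x + 66\right) \left(x + 0\right) = \left(66 + x\right) x = x \left(66 + x\right)$)
$\left(-1726 + o{\left(34 \right)}\right) \left(-1485 + 3855\right) = \left(-1726 + 34 \left(66 + 34\right)\right) \left(-1485 + 3855\right) = \left(-1726 + 34 \cdot 100\right) 2370 = \left(-1726 + 3400\right) 2370 = 1674 \cdot 2370 = 3967380$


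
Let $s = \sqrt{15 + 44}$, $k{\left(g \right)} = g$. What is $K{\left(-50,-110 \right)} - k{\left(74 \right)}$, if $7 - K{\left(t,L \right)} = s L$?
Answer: $-67 + 110 \sqrt{59} \approx 777.93$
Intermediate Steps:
$s = \sqrt{59} \approx 7.6811$
$K{\left(t,L \right)} = 7 - L \sqrt{59}$ ($K{\left(t,L \right)} = 7 - \sqrt{59} L = 7 - L \sqrt{59}$)
$K{\left(-50,-110 \right)} - k{\left(74 \right)} = \left(7 - - 110 \sqrt{59}\right) - 74 = \left(7 + 110 \sqrt{59}\right) - 74 = -67 + 110 \sqrt{59}$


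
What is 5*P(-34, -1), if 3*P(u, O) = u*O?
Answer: 170/3 ≈ 56.667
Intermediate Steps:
P(u, O) = O*u/3 (P(u, O) = (u*O)/3 = (O*u)/3 = O*u/3)
5*P(-34, -1) = 5*((⅓)*(-1)*(-34)) = 5*(34/3) = 170/3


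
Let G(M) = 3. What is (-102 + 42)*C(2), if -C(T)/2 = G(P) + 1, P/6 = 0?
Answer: 480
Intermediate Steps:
P = 0 (P = 6*0 = 0)
C(T) = -8 (C(T) = -2*(3 + 1) = -2*4 = -8)
(-102 + 42)*C(2) = (-102 + 42)*(-8) = -60*(-8) = 480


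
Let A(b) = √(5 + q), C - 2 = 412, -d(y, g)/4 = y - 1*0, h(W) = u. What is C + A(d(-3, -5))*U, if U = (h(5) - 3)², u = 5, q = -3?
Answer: 414 + 4*√2 ≈ 419.66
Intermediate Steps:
h(W) = 5
d(y, g) = -4*y (d(y, g) = -4*(y - 1*0) = -4*(y + 0) = -4*y)
C = 414 (C = 2 + 412 = 414)
A(b) = √2 (A(b) = √(5 - 3) = √2)
U = 4 (U = (5 - 3)² = 2² = 4)
C + A(d(-3, -5))*U = 414 + √2*4 = 414 + 4*√2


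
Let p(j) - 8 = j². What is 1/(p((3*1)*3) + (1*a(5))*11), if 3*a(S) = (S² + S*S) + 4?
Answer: 1/287 ≈ 0.0034843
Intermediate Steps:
a(S) = 4/3 + 2*S²/3 (a(S) = ((S² + S*S) + 4)/3 = ((S² + S²) + 4)/3 = (2*S² + 4)/3 = (4 + 2*S²)/3 = 4/3 + 2*S²/3)
p(j) = 8 + j²
1/(p((3*1)*3) + (1*a(5))*11) = 1/((8 + ((3*1)*3)²) + (1*(4/3 + (⅔)*5²))*11) = 1/((8 + (3*3)²) + (1*(4/3 + (⅔)*25))*11) = 1/((8 + 9²) + (1*(4/3 + 50/3))*11) = 1/((8 + 81) + (1*18)*11) = 1/(89 + 18*11) = 1/(89 + 198) = 1/287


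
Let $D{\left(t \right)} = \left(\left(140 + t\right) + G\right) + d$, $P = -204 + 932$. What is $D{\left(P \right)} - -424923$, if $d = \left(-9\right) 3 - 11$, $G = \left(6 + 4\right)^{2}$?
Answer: $425853$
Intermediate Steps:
$P = 728$
$G = 100$ ($G = 10^{2} = 100$)
$d = -38$ ($d = -27 - 11 = -38$)
$D{\left(t \right)} = 202 + t$ ($D{\left(t \right)} = \left(\left(140 + t\right) + 100\right) - 38 = \left(240 + t\right) - 38 = 202 + t$)
$D{\left(P \right)} - -424923 = \left(202 + 728\right) - -424923 = 930 + 424923 = 425853$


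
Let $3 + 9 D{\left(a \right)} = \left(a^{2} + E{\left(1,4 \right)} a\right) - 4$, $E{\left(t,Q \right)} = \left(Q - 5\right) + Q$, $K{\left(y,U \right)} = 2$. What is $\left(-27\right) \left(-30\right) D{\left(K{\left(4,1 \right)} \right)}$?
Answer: $270$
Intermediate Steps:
$E{\left(t,Q \right)} = -5 + 2 Q$ ($E{\left(t,Q \right)} = \left(-5 + Q\right) + Q = -5 + 2 Q$)
$D{\left(a \right)} = - \frac{7}{9} + \frac{a}{3} + \frac{a^{2}}{9}$ ($D{\left(a \right)} = - \frac{1}{3} + \frac{\left(a^{2} + \left(-5 + 2 \cdot 4\right) a\right) - 4}{9} = - \frac{1}{3} + \frac{\left(a^{2} + \left(-5 + 8\right) a\right) - 4}{9} = - \frac{1}{3} + \frac{\left(a^{2} + 3 a\right) - 4}{9} = - \frac{1}{3} + \frac{-4 + a^{2} + 3 a}{9} = - \frac{1}{3} + \left(- \frac{4}{9} + \frac{a}{3} + \frac{a^{2}}{9}\right) = - \frac{7}{9} + \frac{a}{3} + \frac{a^{2}}{9}$)
$\left(-27\right) \left(-30\right) D{\left(K{\left(4,1 \right)} \right)} = \left(-27\right) \left(-30\right) \left(- \frac{7}{9} + \frac{1}{3} \cdot 2 + \frac{2^{2}}{9}\right) = 810 \left(- \frac{7}{9} + \frac{2}{3} + \frac{1}{9} \cdot 4\right) = 810 \left(- \frac{7}{9} + \frac{2}{3} + \frac{4}{9}\right) = 810 \cdot \frac{1}{3} = 270$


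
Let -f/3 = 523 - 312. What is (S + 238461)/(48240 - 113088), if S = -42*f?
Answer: -88349/21616 ≈ -4.0872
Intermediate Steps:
f = -633 (f = -3*(523 - 312) = -3*211 = -633)
S = 26586 (S = -42*(-633) = 26586)
(S + 238461)/(48240 - 113088) = (26586 + 238461)/(48240 - 113088) = 265047/(-64848) = 265047*(-1/64848) = -88349/21616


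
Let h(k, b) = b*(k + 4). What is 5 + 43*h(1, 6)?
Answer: 1295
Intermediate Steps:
h(k, b) = b*(4 + k)
5 + 43*h(1, 6) = 5 + 43*(6*(4 + 1)) = 5 + 43*(6*5) = 5 + 43*30 = 5 + 1290 = 1295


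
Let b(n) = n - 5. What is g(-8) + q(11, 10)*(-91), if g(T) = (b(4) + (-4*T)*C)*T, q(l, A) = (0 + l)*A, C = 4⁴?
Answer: -75538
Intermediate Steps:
C = 256
b(n) = -5 + n
q(l, A) = A*l (q(l, A) = l*A = A*l)
g(T) = T*(-1 - 1024*T) (g(T) = ((-5 + 4) - 4*T*256)*T = (-1 - 1024*T)*T = T*(-1 - 1024*T))
g(-8) + q(11, 10)*(-91) = -1*(-8)*(1 + 1024*(-8)) + (10*11)*(-91) = -1*(-8)*(1 - 8192) + 110*(-91) = -1*(-8)*(-8191) - 10010 = -65528 - 10010 = -75538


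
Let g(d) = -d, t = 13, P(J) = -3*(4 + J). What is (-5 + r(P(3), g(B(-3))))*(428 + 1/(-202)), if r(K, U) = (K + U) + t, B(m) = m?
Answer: -432275/101 ≈ -4280.0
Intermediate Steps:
P(J) = -12 - 3*J
r(K, U) = 13 + K + U (r(K, U) = (K + U) + 13 = 13 + K + U)
(-5 + r(P(3), g(B(-3))))*(428 + 1/(-202)) = (-5 + (13 + (-12 - 3*3) - 1*(-3)))*(428 + 1/(-202)) = (-5 + (13 + (-12 - 9) + 3))*(428 - 1/202) = (-5 + (13 - 21 + 3))*(86455/202) = (-5 - 5)*(86455/202) = -10*86455/202 = -432275/101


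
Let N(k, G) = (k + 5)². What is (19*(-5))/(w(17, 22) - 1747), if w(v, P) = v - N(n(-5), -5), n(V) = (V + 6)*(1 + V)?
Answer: 95/1731 ≈ 0.054882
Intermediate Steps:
n(V) = (1 + V)*(6 + V) (n(V) = (6 + V)*(1 + V) = (1 + V)*(6 + V))
N(k, G) = (5 + k)²
w(v, P) = -1 + v (w(v, P) = v - (5 + (6 + (-5)² + 7*(-5)))² = v - (5 + (6 + 25 - 35))² = v - (5 - 4)² = v - 1*1² = v - 1*1 = v - 1 = -1 + v)
(19*(-5))/(w(17, 22) - 1747) = (19*(-5))/((-1 + 17) - 1747) = -95/(16 - 1747) = -95/(-1731) = -1/1731*(-95) = 95/1731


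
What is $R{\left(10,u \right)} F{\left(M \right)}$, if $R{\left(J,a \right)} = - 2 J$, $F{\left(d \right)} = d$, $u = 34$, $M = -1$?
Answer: $20$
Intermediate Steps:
$R{\left(10,u \right)} F{\left(M \right)} = \left(-2\right) 10 \left(-1\right) = \left(-20\right) \left(-1\right) = 20$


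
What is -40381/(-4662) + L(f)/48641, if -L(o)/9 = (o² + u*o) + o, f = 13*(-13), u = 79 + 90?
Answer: 1971263123/226764342 ≈ 8.6930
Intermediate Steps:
u = 169
f = -169
L(o) = -1530*o - 9*o² (L(o) = -9*((o² + 169*o) + o) = -9*(o² + 170*o) = -1530*o - 9*o²)
-40381/(-4662) + L(f)/48641 = -40381/(-4662) - 9*(-169)*(170 - 169)/48641 = -40381*(-1/4662) - 9*(-169)*1*(1/48641) = 40381/4662 + 1521*(1/48641) = 40381/4662 + 1521/48641 = 1971263123/226764342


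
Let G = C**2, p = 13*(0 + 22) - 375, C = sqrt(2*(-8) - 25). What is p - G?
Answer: -48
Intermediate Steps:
C = I*sqrt(41) (C = sqrt(-16 - 25) = sqrt(-41) = I*sqrt(41) ≈ 6.4031*I)
p = -89 (p = 13*22 - 375 = 286 - 375 = -89)
G = -41 (G = (I*sqrt(41))**2 = -41)
p - G = -89 - 1*(-41) = -89 + 41 = -48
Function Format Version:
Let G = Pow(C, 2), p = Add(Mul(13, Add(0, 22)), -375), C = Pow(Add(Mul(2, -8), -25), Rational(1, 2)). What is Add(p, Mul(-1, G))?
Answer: -48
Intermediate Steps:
C = Mul(I, Pow(41, Rational(1, 2))) (C = Pow(Add(-16, -25), Rational(1, 2)) = Pow(-41, Rational(1, 2)) = Mul(I, Pow(41, Rational(1, 2))) ≈ Mul(6.4031, I))
p = -89 (p = Add(Mul(13, 22), -375) = Add(286, -375) = -89)
G = -41 (G = Pow(Mul(I, Pow(41, Rational(1, 2))), 2) = -41)
Add(p, Mul(-1, G)) = Add(-89, Mul(-1, -41)) = Add(-89, 41) = -48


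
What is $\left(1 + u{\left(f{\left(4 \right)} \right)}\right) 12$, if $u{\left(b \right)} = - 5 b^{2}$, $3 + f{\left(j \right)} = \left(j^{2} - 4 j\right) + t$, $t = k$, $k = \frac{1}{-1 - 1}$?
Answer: $-723$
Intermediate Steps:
$k = - \frac{1}{2}$ ($k = \frac{1}{-2} = - \frac{1}{2} \approx -0.5$)
$t = - \frac{1}{2} \approx -0.5$
$f{\left(j \right)} = - \frac{7}{2} + j^{2} - 4 j$ ($f{\left(j \right)} = -3 - \left(\frac{1}{2} - j^{2} + 4 j\right) = - \frac{7}{2} + j^{2} - 4 j$)
$\left(1 + u{\left(f{\left(4 \right)} \right)}\right) 12 = \left(1 - 5 \left(- \frac{7}{2} + 4^{2} - 16\right)^{2}\right) 12 = \left(1 - 5 \left(- \frac{7}{2} + 16 - 16\right)^{2}\right) 12 = \left(1 - 5 \left(- \frac{7}{2}\right)^{2}\right) 12 = \left(1 - \frac{245}{4}\right) 12 = \left(- \frac{241}{4}\right) 12 = -723$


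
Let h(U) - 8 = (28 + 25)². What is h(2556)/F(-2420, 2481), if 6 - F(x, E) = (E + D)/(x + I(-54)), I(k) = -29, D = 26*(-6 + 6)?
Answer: 2299611/5725 ≈ 401.68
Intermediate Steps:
D = 0 (D = 26*0 = 0)
F(x, E) = 6 - E/(-29 + x) (F(x, E) = 6 - (E + 0)/(x - 29) = 6 - E/(-29 + x))
h(U) = 2817 (h(U) = 8 + (28 + 25)² = 8 + 53² = 8 + 2809 = 2817)
h(2556)/F(-2420, 2481) = 2817/(((-174 - 1*2481 + 6*(-2420))/(-29 - 2420))) = 2817/(((-174 - 2481 - 14520)/(-2449))) = 2817/((-1/2449*(-17175))) = 2817/(17175/2449) = 2817*(2449/17175) = 2299611/5725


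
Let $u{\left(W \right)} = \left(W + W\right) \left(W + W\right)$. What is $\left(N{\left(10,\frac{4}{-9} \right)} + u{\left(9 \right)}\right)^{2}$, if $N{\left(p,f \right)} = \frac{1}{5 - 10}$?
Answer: $\frac{2621161}{25} \approx 1.0485 \cdot 10^{5}$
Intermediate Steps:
$u{\left(W \right)} = 4 W^{2}$ ($u{\left(W \right)} = 2 W 2 W = 4 W^{2}$)
$N{\left(p,f \right)} = - \frac{1}{5}$ ($N{\left(p,f \right)} = \frac{1}{-5} = - \frac{1}{5}$)
$\left(N{\left(10,\frac{4}{-9} \right)} + u{\left(9 \right)}\right)^{2} = \left(- \frac{1}{5} + 4 \cdot 9^{2}\right)^{2} = \left(- \frac{1}{5} + 4 \cdot 81\right)^{2} = \left(- \frac{1}{5} + 324\right)^{2} = \left(\frac{1619}{5}\right)^{2} = \frac{2621161}{25}$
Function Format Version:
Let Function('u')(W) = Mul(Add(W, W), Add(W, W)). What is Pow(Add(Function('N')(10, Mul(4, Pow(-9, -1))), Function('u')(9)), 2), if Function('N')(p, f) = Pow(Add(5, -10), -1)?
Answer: Rational(2621161, 25) ≈ 1.0485e+5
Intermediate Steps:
Function('u')(W) = Mul(4, Pow(W, 2)) (Function('u')(W) = Mul(Mul(2, W), Mul(2, W)) = Mul(4, Pow(W, 2)))
Function('N')(p, f) = Rational(-1, 5) (Function('N')(p, f) = Pow(-5, -1) = Rational(-1, 5))
Pow(Add(Function('N')(10, Mul(4, Pow(-9, -1))), Function('u')(9)), 2) = Pow(Add(Rational(-1, 5), Mul(4, Pow(9, 2))), 2) = Pow(Add(Rational(-1, 5), Mul(4, 81)), 2) = Pow(Add(Rational(-1, 5), 324), 2) = Pow(Rational(1619, 5), 2) = Rational(2621161, 25)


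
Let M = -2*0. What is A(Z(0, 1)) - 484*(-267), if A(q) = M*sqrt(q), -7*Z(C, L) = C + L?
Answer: 129228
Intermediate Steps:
M = 0
Z(C, L) = -C/7 - L/7 (Z(C, L) = -(C + L)/7 = -C/7 - L/7)
A(q) = 0 (A(q) = 0*sqrt(q) = 0)
A(Z(0, 1)) - 484*(-267) = 0 - 484*(-267) = 0 + 129228 = 129228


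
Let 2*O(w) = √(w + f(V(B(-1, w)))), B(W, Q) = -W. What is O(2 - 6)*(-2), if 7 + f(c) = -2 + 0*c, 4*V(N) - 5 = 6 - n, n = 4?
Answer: -I*√13 ≈ -3.6056*I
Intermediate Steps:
V(N) = 7/4 (V(N) = 5/4 + (6 - 1*4)/4 = 5/4 + (6 - 4)/4 = 5/4 + (¼)*2 = 5/4 + ½ = 7/4)
f(c) = -9 (f(c) = -7 + (-2 + 0*c) = -7 + (-2 + 0) = -7 - 2 = -9)
O(w) = √(-9 + w)/2 (O(w) = √(w - 9)/2 = √(-9 + w)/2)
O(2 - 6)*(-2) = (√(-9 + (2 - 6))/2)*(-2) = (√(-9 - 4)/2)*(-2) = (√(-13)/2)*(-2) = ((I*√13)/2)*(-2) = (I*√13/2)*(-2) = -I*√13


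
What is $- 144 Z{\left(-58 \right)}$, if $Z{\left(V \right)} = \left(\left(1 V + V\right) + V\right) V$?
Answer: $-1453248$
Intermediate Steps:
$Z{\left(V \right)} = 3 V^{2}$ ($Z{\left(V \right)} = \left(\left(V + V\right) + V\right) V = \left(2 V + V\right) V = 3 V V = 3 V^{2}$)
$- 144 Z{\left(-58 \right)} = - 144 \cdot 3 \left(-58\right)^{2} = - 144 \cdot 3 \cdot 3364 = \left(-144\right) 10092 = -1453248$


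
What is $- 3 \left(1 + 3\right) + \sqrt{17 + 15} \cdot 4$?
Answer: $-12 + 16 \sqrt{2} \approx 10.627$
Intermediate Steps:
$- 3 \left(1 + 3\right) + \sqrt{17 + 15} \cdot 4 = \left(-3\right) 4 + \sqrt{32} \cdot 4 = -12 + 4 \sqrt{2} \cdot 4 = -12 + 16 \sqrt{2}$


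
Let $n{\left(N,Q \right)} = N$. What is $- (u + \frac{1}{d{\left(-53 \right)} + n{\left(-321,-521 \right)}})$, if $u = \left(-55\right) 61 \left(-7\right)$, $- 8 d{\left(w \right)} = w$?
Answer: $- \frac{59064767}{2515} \approx -23485.0$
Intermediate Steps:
$d{\left(w \right)} = - \frac{w}{8}$
$u = 23485$ ($u = \left(-3355\right) \left(-7\right) = 23485$)
$- (u + \frac{1}{d{\left(-53 \right)} + n{\left(-321,-521 \right)}}) = - (23485 + \frac{1}{\left(- \frac{1}{8}\right) \left(-53\right) - 321}) = - (23485 + \frac{1}{\frac{53}{8} - 321}) = - (23485 + \frac{1}{- \frac{2515}{8}}) = - (23485 - \frac{8}{2515}) = \left(-1\right) \frac{59064767}{2515} = - \frac{59064767}{2515}$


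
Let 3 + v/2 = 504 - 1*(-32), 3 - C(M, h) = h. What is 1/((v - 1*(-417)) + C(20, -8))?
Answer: 1/1494 ≈ 0.00066934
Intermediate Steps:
C(M, h) = 3 - h
v = 1066 (v = -6 + 2*(504 - 1*(-32)) = -6 + 2*(504 + 32) = -6 + 2*536 = -6 + 1072 = 1066)
1/((v - 1*(-417)) + C(20, -8)) = 1/((1066 - 1*(-417)) + (3 - 1*(-8))) = 1/((1066 + 417) + (3 + 8)) = 1/(1483 + 11) = 1/1494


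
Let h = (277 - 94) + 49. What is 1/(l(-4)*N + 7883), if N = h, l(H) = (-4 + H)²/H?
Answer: 1/4171 ≈ 0.00023975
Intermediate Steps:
h = 232 (h = 183 + 49 = 232)
l(H) = (-4 + H)²/H
N = 232
1/(l(-4)*N + 7883) = 1/(((-4 - 4)²/(-4))*232 + 7883) = 1/(-¼*(-8)²*232 + 7883) = 1/(-¼*64*232 + 7883) = 1/(-16*232 + 7883) = 1/(-3712 + 7883) = 1/4171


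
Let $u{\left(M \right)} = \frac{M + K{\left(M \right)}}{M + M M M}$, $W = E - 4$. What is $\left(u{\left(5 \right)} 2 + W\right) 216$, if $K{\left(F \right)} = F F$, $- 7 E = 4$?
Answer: $- \frac{80784}{91} \approx -887.74$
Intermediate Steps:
$E = - \frac{4}{7}$ ($E = \left(- \frac{1}{7}\right) 4 = - \frac{4}{7} \approx -0.57143$)
$W = - \frac{32}{7}$ ($W = - \frac{4}{7} - 4 = - \frac{32}{7} \approx -4.5714$)
$K{\left(F \right)} = F^{2}$
$u{\left(M \right)} = \frac{M + M^{2}}{M + M^{3}}$ ($u{\left(M \right)} = \frac{M + M^{2}}{M + M M M} = \frac{M + M^{2}}{M + M^{2} M} = \frac{M + M^{2}}{M + M^{3}}$)
$\left(u{\left(5 \right)} 2 + W\right) 216 = \left(\frac{1 + 5}{1 + 5^{2}} \cdot 2 - \frac{32}{7}\right) 216 = \left(\frac{1}{1 + 25} \cdot 6 \cdot 2 - \frac{32}{7}\right) 216 = \left(\frac{1}{26} \cdot 6 \cdot 2 - \frac{32}{7}\right) 216 = \left(\frac{3}{13} \cdot 2 - \frac{32}{7}\right) 216 = \left(\frac{6}{13} - \frac{32}{7}\right) 216 = \left(- \frac{374}{91}\right) 216 = - \frac{80784}{91}$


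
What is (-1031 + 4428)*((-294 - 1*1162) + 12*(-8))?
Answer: -5272144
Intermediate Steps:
(-1031 + 4428)*((-294 - 1*1162) + 12*(-8)) = 3397*((-294 - 1162) - 96) = 3397*(-1456 - 96) = 3397*(-1552) = -5272144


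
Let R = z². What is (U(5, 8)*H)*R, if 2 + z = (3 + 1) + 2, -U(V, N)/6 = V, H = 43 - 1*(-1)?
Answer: -21120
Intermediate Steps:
H = 44 (H = 43 + 1 = 44)
U(V, N) = -6*V
z = 4 (z = -2 + ((3 + 1) + 2) = -2 + (4 + 2) = -2 + 6 = 4)
R = 16 (R = 4² = 16)
(U(5, 8)*H)*R = (-6*5*44)*16 = -30*44*16 = -1320*16 = -21120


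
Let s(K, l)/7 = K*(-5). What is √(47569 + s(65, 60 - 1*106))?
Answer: √45294 ≈ 212.82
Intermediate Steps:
s(K, l) = -35*K (s(K, l) = 7*(K*(-5)) = 7*(-5*K) = -35*K)
√(47569 + s(65, 60 - 1*106)) = √(47569 - 35*65) = √(47569 - 2275) = √45294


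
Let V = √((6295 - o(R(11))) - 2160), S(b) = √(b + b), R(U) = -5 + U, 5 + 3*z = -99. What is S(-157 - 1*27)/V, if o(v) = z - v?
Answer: 4*I*√864363/12527 ≈ 0.29687*I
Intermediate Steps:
z = -104/3 (z = -5/3 + (⅓)*(-99) = -5/3 - 33 = -104/3 ≈ -34.667)
o(v) = -104/3 - v
S(b) = √2*√b (S(b) = √(2*b) = √2*√b)
V = √37581/3 (V = √((6295 - (-104/3 - (-5 + 11))) - 2160) = √((6295 - (-104/3 - 1*6)) - 2160) = √((6295 - (-104/3 - 6)) - 2160) = √((6295 - 1*(-122/3)) - 2160) = √((6295 + 122/3) - 2160) = √(19007/3 - 2160) = √(12527/3) = √37581/3 ≈ 64.619)
S(-157 - 1*27)/V = (√2*√(-157 - 1*27))/((√37581/3)) = (√2*√(-157 - 27))*(√37581/12527) = (√2*√(-184))*(√37581/12527) = (√2*(2*I*√46))*(√37581/12527) = (4*I*√23)*(√37581/12527) = 4*I*√864363/12527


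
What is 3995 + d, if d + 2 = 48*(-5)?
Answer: 3753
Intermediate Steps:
d = -242 (d = -2 + 48*(-5) = -2 - 240 = -242)
3995 + d = 3995 - 242 = 3753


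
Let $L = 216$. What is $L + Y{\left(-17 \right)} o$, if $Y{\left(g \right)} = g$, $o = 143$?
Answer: $-2215$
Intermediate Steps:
$L + Y{\left(-17 \right)} o = 216 - 2431 = -2215$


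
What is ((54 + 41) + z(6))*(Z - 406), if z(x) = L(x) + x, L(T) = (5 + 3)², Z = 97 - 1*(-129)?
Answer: -29700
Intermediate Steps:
Z = 226 (Z = 97 + 129 = 226)
L(T) = 64 (L(T) = 8² = 64)
z(x) = 64 + x
((54 + 41) + z(6))*(Z - 406) = ((54 + 41) + (64 + 6))*(226 - 406) = (95 + 70)*(-180) = 165*(-180) = -29700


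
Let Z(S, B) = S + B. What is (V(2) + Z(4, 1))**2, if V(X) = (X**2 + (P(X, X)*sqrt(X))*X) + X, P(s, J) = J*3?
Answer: 409 + 264*sqrt(2) ≈ 782.35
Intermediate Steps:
P(s, J) = 3*J
V(X) = X + X**2 + 3*X**(5/2) (V(X) = (X**2 + ((3*X)*sqrt(X))*X) + X = (X**2 + (3*X**(3/2))*X) + X = (X**2 + 3*X**(5/2)) + X = X + X**2 + 3*X**(5/2))
Z(S, B) = B + S
(V(2) + Z(4, 1))**2 = ((2 + 2**2 + 3*2**(5/2)) + (1 + 4))**2 = ((2 + 4 + 3*(4*sqrt(2))) + 5)**2 = ((2 + 4 + 12*sqrt(2)) + 5)**2 = ((6 + 12*sqrt(2)) + 5)**2 = (11 + 12*sqrt(2))**2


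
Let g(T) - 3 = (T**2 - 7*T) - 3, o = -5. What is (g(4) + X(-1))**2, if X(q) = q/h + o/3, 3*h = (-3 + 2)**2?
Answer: 2500/9 ≈ 277.78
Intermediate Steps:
g(T) = T**2 - 7*T (g(T) = 3 + ((T**2 - 7*T) - 3) = 3 + (-3 + T**2 - 7*T) = T**2 - 7*T)
h = 1/3 (h = (-3 + 2)**2/3 = (1/3)*(-1)**2 = (1/3)*1 = 1/3 ≈ 0.33333)
X(q) = -5/3 + 3*q (X(q) = q/(1/3) - 5/3 = q*3 - 5*1/3 = 3*q - 5/3 = -5/3 + 3*q)
(g(4) + X(-1))**2 = (4*(-7 + 4) + (-5/3 + 3*(-1)))**2 = (4*(-3) + (-5/3 - 3))**2 = (-12 - 14/3)**2 = (-50/3)**2 = 2500/9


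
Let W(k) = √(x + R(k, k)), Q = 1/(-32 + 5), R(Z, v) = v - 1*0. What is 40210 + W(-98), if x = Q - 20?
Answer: 40210 + I*√9561/9 ≈ 40210.0 + 10.864*I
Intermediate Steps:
R(Z, v) = v (R(Z, v) = v + 0 = v)
Q = -1/27 (Q = 1/(-27) = -1/27 ≈ -0.037037)
x = -541/27 (x = -1/27 - 20 = -541/27 ≈ -20.037)
W(k) = √(-541/27 + k)
40210 + W(-98) = 40210 + √(-1623 + 81*(-98))/9 = 40210 + √(-1623 - 7938)/9 = 40210 + √(-9561)/9 = 40210 + (I*√9561)/9 = 40210 + I*√9561/9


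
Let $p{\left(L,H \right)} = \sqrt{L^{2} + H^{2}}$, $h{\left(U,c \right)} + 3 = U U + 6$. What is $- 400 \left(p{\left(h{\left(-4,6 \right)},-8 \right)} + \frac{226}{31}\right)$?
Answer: $- \frac{90400}{31} - 2000 \sqrt{17} \approx -11162.0$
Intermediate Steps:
$h{\left(U,c \right)} = 3 + U^{2}$ ($h{\left(U,c \right)} = -3 + \left(U U + 6\right) = -3 + \left(U^{2} + 6\right) = -3 + \left(6 + U^{2}\right) = 3 + U^{2}$)
$p{\left(L,H \right)} = \sqrt{H^{2} + L^{2}}$
$- 400 \left(p{\left(h{\left(-4,6 \right)},-8 \right)} + \frac{226}{31}\right) = - 400 \left(\sqrt{\left(-8\right)^{2} + \left(3 + \left(-4\right)^{2}\right)^{2}} + \frac{226}{31}\right) = - 400 \left(\sqrt{64 + \left(3 + 16\right)^{2}} + 226 \cdot \frac{1}{31}\right) = - 400 \left(\sqrt{64 + 19^{2}} + \frac{226}{31}\right) = - 400 \left(\sqrt{64 + 361} + \frac{226}{31}\right) = - 400 \left(\sqrt{425} + \frac{226}{31}\right) = - 400 \left(5 \sqrt{17} + \frac{226}{31}\right) = - 400 \left(\frac{226}{31} + 5 \sqrt{17}\right) = - \frac{90400}{31} - 2000 \sqrt{17}$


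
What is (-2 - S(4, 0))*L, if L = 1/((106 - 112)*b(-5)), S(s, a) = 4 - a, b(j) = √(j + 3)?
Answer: -I*√2/2 ≈ -0.70711*I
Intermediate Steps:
b(j) = √(3 + j)
L = I*√2/12 (L = 1/((106 - 112)*(√(3 - 5))) = 1/((-6)*(√(-2))) = -(-I*√2/2)/6 = -(-1)*I*√2/12 = I*√2/12 ≈ 0.11785*I)
(-2 - S(4, 0))*L = (-2 - (4 - 1*0))*(I*√2/12) = (-2 - (4 + 0))*(I*√2/12) = (-2 - 1*4)*(I*√2/12) = (-2 - 4)*(I*√2/12) = -I*√2/2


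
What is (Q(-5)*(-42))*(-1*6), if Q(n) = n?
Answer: -1260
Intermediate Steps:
(Q(-5)*(-42))*(-1*6) = (-5*(-42))*(-1*6) = 210*(-6) = -1260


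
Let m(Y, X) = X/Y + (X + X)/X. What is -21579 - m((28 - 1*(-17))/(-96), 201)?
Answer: -105761/5 ≈ -21152.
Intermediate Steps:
m(Y, X) = 2 + X/Y (m(Y, X) = X/Y + (2*X)/X = X/Y + 2 = 2 + X/Y)
-21579 - m((28 - 1*(-17))/(-96), 201) = -21579 - (2 + 201/(((28 - 1*(-17))/(-96)))) = -21579 - (2 + 201/(((28 + 17)*(-1/96)))) = -21579 - (2 + 201/((45*(-1/96)))) = -21579 - (2 + 201/(-15/32)) = -21579 - (2 + 201*(-32/15)) = -21579 - (2 - 2144/5) = -21579 - 1*(-2134/5) = -21579 + 2134/5 = -105761/5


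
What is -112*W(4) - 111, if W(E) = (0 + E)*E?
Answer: -1903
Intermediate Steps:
W(E) = E² (W(E) = E*E = E²)
-112*W(4) - 111 = -112*4² - 111 = -112*16 - 111 = -1792 - 111 = -1903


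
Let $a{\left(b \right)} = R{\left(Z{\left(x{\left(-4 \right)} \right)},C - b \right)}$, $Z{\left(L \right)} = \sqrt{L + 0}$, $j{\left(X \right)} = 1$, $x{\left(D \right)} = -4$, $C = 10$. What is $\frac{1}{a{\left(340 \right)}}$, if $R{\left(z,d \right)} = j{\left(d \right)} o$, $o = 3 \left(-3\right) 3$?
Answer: $- \frac{1}{27} \approx -0.037037$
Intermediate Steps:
$o = -27$ ($o = \left(-9\right) 3 = -27$)
$Z{\left(L \right)} = \sqrt{L}$
$R{\left(z,d \right)} = -27$ ($R{\left(z,d \right)} = 1 \left(-27\right) = -27$)
$a{\left(b \right)} = -27$
$\frac{1}{a{\left(340 \right)}} = \frac{1}{-27} = - \frac{1}{27}$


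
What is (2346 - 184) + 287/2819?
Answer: 6094965/2819 ≈ 2162.1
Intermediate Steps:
(2346 - 184) + 287/2819 = 2162 + 287*(1/2819) = 2162 + 287/2819 = 6094965/2819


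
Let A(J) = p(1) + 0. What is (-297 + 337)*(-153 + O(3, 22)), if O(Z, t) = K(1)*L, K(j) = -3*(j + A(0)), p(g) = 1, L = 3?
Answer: -6840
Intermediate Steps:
A(J) = 1 (A(J) = 1 + 0 = 1)
K(j) = -3 - 3*j (K(j) = -3*(j + 1) = -3*(1 + j) = -3 - 3*j)
O(Z, t) = -18 (O(Z, t) = (-3 - 3*1)*3 = (-3 - 3)*3 = -6*3 = -18)
(-297 + 337)*(-153 + O(3, 22)) = (-297 + 337)*(-153 - 18) = 40*(-171) = -6840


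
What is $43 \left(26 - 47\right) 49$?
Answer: $-44247$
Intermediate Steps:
$43 \left(26 - 47\right) 49 = 43 \left(-21\right) 49 = \left(-903\right) 49 = -44247$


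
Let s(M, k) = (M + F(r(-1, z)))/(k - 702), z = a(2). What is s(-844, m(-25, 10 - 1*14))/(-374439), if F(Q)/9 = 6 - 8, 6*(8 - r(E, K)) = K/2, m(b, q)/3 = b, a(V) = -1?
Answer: -862/290939103 ≈ -2.9628e-6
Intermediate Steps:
z = -1
m(b, q) = 3*b
r(E, K) = 8 - K/12 (r(E, K) = 8 - K/(6*2) = 8 - K/12)
F(Q) = -18 (F(Q) = 9*(6 - 8) = 9*(-2) = -18)
s(M, k) = (-18 + M)/(-702 + k) (s(M, k) = (M - 18)/(k - 702) = (-18 + M)/(-702 + k))
s(-844, m(-25, 10 - 1*14))/(-374439) = ((-18 - 844)/(-702 + 3*(-25)))/(-374439) = (-862/(-702 - 75))*(-1/374439) = (-862/(-777))*(-1/374439) = -1/777*(-862)*(-1/374439) = (862/777)*(-1/374439) = -862/290939103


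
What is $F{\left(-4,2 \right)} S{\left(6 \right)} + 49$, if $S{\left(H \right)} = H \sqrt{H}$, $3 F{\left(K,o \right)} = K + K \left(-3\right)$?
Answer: $49 + 16 \sqrt{6} \approx 88.192$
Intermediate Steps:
$F{\left(K,o \right)} = - \frac{2 K}{3}$ ($F{\left(K,o \right)} = \frac{K + K \left(-3\right)}{3} = \frac{K - 3 K}{3} = \frac{\left(-2\right) K}{3} = - \frac{2 K}{3}$)
$S{\left(H \right)} = H^{\frac{3}{2}}$
$F{\left(-4,2 \right)} S{\left(6 \right)} + 49 = \left(- \frac{2}{3}\right) \left(-4\right) 6^{\frac{3}{2}} + 49 = \frac{8 \cdot 6 \sqrt{6}}{3} + 49 = 16 \sqrt{6} + 49 = 49 + 16 \sqrt{6}$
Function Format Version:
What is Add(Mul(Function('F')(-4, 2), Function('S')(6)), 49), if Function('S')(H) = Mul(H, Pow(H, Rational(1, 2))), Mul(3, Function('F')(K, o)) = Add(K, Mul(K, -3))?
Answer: Add(49, Mul(16, Pow(6, Rational(1, 2)))) ≈ 88.192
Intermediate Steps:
Function('F')(K, o) = Mul(Rational(-2, 3), K) (Function('F')(K, o) = Mul(Rational(1, 3), Add(K, Mul(K, -3))) = Mul(Rational(1, 3), Add(K, Mul(-3, K))) = Mul(Rational(1, 3), Mul(-2, K)) = Mul(Rational(-2, 3), K))
Function('S')(H) = Pow(H, Rational(3, 2))
Add(Mul(Function('F')(-4, 2), Function('S')(6)), 49) = Add(Mul(Mul(Rational(-2, 3), -4), Pow(6, Rational(3, 2))), 49) = Add(Mul(Rational(8, 3), Mul(6, Pow(6, Rational(1, 2)))), 49) = Add(Mul(16, Pow(6, Rational(1, 2))), 49) = Add(49, Mul(16, Pow(6, Rational(1, 2))))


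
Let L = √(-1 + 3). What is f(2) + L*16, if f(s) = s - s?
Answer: 16*√2 ≈ 22.627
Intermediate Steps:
L = √2 ≈ 1.4142
f(s) = 0
f(2) + L*16 = 0 + √2*16 = 0 + 16*√2 = 16*√2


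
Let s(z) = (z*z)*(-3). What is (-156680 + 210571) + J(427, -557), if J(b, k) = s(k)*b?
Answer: -397375078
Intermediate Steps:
s(z) = -3*z² (s(z) = z²*(-3) = -3*z²)
J(b, k) = -3*b*k² (J(b, k) = (-3*k²)*b = -3*b*k²)
(-156680 + 210571) + J(427, -557) = (-156680 + 210571) - 3*427*(-557)² = 53891 - 3*427*310249 = 53891 - 397428969 = -397375078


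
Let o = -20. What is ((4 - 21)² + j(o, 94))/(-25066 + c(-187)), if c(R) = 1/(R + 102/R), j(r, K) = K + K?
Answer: -984051/51711169 ≈ -0.019030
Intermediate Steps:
j(r, K) = 2*K
((4 - 21)² + j(o, 94))/(-25066 + c(-187)) = ((4 - 21)² + 2*94)/(-25066 - 187/(102 + (-187)²)) = ((-17)² + 188)/(-25066 - 187/(102 + 34969)) = (289 + 188)/(-25066 - 187/35071) = 477/(-25066 - 187*1/35071) = 477/(-25066 - 11/2063) = 477/(-51711169/2063) = 477*(-2063/51711169) = -984051/51711169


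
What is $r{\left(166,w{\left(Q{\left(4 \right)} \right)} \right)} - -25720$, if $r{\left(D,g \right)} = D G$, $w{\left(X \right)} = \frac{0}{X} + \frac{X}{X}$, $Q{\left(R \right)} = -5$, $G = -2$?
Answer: $25388$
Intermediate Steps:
$w{\left(X \right)} = 1$ ($w{\left(X \right)} = 0 + 1 = 1$)
$r{\left(D,g \right)} = - 2 D$ ($r{\left(D,g \right)} = D \left(-2\right) = - 2 D$)
$r{\left(166,w{\left(Q{\left(4 \right)} \right)} \right)} - -25720 = \left(-2\right) 166 - -25720 = -332 + 25720 = 25388$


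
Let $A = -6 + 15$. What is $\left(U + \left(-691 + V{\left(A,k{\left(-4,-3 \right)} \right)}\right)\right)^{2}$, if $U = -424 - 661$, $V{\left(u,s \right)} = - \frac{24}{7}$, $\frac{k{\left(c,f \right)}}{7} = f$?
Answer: $\frac{155151936}{49} \approx 3.1664 \cdot 10^{6}$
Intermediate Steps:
$k{\left(c,f \right)} = 7 f$
$A = 9$
$V{\left(u,s \right)} = - \frac{24}{7}$ ($V{\left(u,s \right)} = \left(-24\right) \frac{1}{7} = - \frac{24}{7}$)
$U = -1085$ ($U = -424 - 661 = -1085$)
$\left(U + \left(-691 + V{\left(A,k{\left(-4,-3 \right)} \right)}\right)\right)^{2} = \left(-1085 - \frac{4861}{7}\right)^{2} = \left(- \frac{12456}{7}\right)^{2} = \frac{155151936}{49}$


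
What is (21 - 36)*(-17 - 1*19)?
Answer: 540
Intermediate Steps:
(21 - 36)*(-17 - 1*19) = -15*(-17 - 19) = -15*(-36) = 540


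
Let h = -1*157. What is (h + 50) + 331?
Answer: 224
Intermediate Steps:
h = -157
(h + 50) + 331 = (-157 + 50) + 331 = -107 + 331 = 224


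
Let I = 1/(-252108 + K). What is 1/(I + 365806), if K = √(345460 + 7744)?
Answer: 23249930838558652/8504964200237563634465 + 2*√88301/8504964200237563634465 ≈ 2.7337e-6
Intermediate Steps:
K = 2*√88301 (K = √353204 = 2*√88301 ≈ 594.31)
I = 1/(-252108 + 2*√88301) ≈ -3.9759e-6
1/(I + 365806) = 1/((-63027/15889522615 - √88301/31779045230) + 365806) = 1/(5812482709639663/15889522615 - √88301/31779045230)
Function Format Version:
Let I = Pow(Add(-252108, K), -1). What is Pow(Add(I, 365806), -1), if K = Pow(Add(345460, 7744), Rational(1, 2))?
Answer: Add(Rational(23249930838558652, 8504964200237563634465), Mul(Rational(2, 8504964200237563634465), Pow(88301, Rational(1, 2)))) ≈ 2.7337e-6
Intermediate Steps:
K = Mul(2, Pow(88301, Rational(1, 2))) (K = Pow(353204, Rational(1, 2)) = Mul(2, Pow(88301, Rational(1, 2))) ≈ 594.31)
I = Pow(Add(-252108, Mul(2, Pow(88301, Rational(1, 2)))), -1) ≈ -3.9759e-6
Pow(Add(I, 365806), -1) = Pow(Add(Add(Rational(-63027, 15889522615), Mul(Rational(-1, 31779045230), Pow(88301, Rational(1, 2)))), 365806), -1) = Pow(Add(Rational(5812482709639663, 15889522615), Mul(Rational(-1, 31779045230), Pow(88301, Rational(1, 2)))), -1)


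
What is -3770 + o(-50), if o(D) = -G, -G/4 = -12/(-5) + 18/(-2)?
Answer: -18982/5 ≈ -3796.4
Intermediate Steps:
G = 132/5 (G = -4*(-12/(-5) + 18/(-2)) = -4*(-12*(-1/5) + 18*(-1/2)) = -4*(12/5 - 9) = -4*(-33/5) = 132/5 ≈ 26.400)
o(D) = -132/5 (o(D) = -1*132/5 = -132/5)
-3770 + o(-50) = -3770 - 132/5 = -18982/5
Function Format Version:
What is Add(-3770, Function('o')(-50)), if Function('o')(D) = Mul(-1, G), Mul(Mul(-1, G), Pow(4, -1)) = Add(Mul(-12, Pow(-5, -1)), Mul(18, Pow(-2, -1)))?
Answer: Rational(-18982, 5) ≈ -3796.4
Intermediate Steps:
G = Rational(132, 5) (G = Mul(-4, Add(Mul(-12, Pow(-5, -1)), Mul(18, Pow(-2, -1)))) = Mul(-4, Add(Mul(-12, Rational(-1, 5)), Mul(18, Rational(-1, 2)))) = Mul(-4, Add(Rational(12, 5), -9)) = Mul(-4, Rational(-33, 5)) = Rational(132, 5) ≈ 26.400)
Function('o')(D) = Rational(-132, 5) (Function('o')(D) = Mul(-1, Rational(132, 5)) = Rational(-132, 5))
Add(-3770, Function('o')(-50)) = Add(-3770, Rational(-132, 5)) = Rational(-18982, 5)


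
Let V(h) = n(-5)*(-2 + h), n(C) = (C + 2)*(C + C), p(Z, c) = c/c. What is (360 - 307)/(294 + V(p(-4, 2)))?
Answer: 53/264 ≈ 0.20076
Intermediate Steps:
p(Z, c) = 1
n(C) = 2*C*(2 + C) (n(C) = (2 + C)*(2*C) = 2*C*(2 + C))
V(h) = -60 + 30*h (V(h) = (2*(-5)*(2 - 5))*(-2 + h) = (2*(-5)*(-3))*(-2 + h) = 30*(-2 + h) = -60 + 30*h)
(360 - 307)/(294 + V(p(-4, 2))) = (360 - 307)/(294 + (-60 + 30*1)) = 53/(294 + (-60 + 30)) = 53/(294 - 30) = 53/264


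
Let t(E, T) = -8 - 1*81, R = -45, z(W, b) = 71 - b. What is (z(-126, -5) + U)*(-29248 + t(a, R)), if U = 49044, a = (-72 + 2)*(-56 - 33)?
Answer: -1441033440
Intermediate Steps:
a = 6230 (a = -70*(-89) = 6230)
t(E, T) = -89 (t(E, T) = -8 - 81 = -89)
(z(-126, -5) + U)*(-29248 + t(a, R)) = ((71 - 1*(-5)) + 49044)*(-29248 - 89) = ((71 + 5) + 49044)*(-29337) = (76 + 49044)*(-29337) = 49120*(-29337) = -1441033440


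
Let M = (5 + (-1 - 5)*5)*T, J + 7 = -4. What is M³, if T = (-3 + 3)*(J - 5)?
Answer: 0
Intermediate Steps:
J = -11 (J = -7 - 4 = -11)
T = 0 (T = (-3 + 3)*(-11 - 5) = 0*(-16) = 0)
M = 0 (M = (5 + (-1 - 5)*5)*0 = (5 - 6*5)*0 = (5 - 30)*0 = -25*0 = 0)
M³ = 0³ = 0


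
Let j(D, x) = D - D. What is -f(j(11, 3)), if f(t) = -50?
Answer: 50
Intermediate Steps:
j(D, x) = 0
-f(j(11, 3)) = -1*(-50) = 50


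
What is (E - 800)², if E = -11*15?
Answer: 931225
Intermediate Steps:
E = -165
(E - 800)² = (-165 - 800)² = (-965)² = 931225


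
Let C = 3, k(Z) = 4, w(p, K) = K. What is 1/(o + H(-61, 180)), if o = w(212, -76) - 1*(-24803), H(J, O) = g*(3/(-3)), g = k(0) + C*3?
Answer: 1/24714 ≈ 4.0463e-5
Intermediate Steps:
g = 13 (g = 4 + 3*3 = 4 + 9 = 13)
H(J, O) = -13 (H(J, O) = 13*(3/(-3)) = 13*(3*(-⅓)) = 13*(-1) = -13)
o = 24727 (o = -76 - 1*(-24803) = -76 + 24803 = 24727)
1/(o + H(-61, 180)) = 1/(24727 - 13) = 1/24714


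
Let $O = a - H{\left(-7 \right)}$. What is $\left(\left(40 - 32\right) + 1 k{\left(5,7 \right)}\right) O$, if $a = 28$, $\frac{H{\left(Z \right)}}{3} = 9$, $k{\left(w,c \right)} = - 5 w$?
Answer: $-17$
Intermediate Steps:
$H{\left(Z \right)} = 27$ ($H{\left(Z \right)} = 3 \cdot 9 = 27$)
$O = 1$ ($O = 28 - 27 = 1$)
$\left(\left(40 - 32\right) + 1 k{\left(5,7 \right)}\right) O = \left(\left(40 - 32\right) + 1 \left(\left(-5\right) 5\right)\right) 1 = \left(\left(40 - 32\right) + 1 \left(-25\right)\right) 1 = \left(8 - 25\right) 1 = \left(-17\right) 1 = -17$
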